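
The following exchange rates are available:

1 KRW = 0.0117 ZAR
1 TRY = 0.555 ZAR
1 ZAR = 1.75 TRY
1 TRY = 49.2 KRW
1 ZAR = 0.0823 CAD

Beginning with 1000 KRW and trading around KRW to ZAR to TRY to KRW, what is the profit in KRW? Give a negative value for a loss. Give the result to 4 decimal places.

7.3700

1000 KRW × 0.0117 = 11.7 ZAR
11.7 ZAR × 1.75 = 20.475 TRY
20.475 TRY × 49.2 = 1007.37 KRW
Net change: 1007.37 − 1000 = 7.37 KRW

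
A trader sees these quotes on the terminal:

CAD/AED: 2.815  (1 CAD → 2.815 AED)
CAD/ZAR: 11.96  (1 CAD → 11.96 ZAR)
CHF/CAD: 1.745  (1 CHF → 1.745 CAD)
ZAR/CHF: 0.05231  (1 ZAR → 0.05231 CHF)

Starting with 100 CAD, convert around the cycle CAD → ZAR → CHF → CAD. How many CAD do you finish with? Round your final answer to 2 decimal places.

100 CAD × 11.96 = 1196 ZAR
1196 ZAR × 0.05231 = 62.56276 CHF
62.56276 CHF × 1.745 = 109.1720162 CAD

109.17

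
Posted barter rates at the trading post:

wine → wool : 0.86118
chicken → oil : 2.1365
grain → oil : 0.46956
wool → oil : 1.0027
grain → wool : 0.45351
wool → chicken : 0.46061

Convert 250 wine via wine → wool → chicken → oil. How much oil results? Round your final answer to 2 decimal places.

211.87

250 wine × 0.86118 = 215.295 wool
215.295 wool × 0.46061 = 99.16702995 chicken
99.16702995 chicken × 2.1365 = 211.870359488175 oil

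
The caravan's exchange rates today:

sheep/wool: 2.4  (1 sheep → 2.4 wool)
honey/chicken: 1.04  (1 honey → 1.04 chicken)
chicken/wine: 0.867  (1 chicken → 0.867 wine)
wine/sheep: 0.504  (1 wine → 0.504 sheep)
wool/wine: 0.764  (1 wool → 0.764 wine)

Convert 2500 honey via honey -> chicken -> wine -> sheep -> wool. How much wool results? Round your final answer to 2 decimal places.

2726.68

2500 honey × 1.04 = 2600 chicken
2600 chicken × 0.867 = 2254.2 wine
2254.2 wine × 0.504 = 1136.1168 sheep
1136.1168 sheep × 2.4 = 2726.68032 wool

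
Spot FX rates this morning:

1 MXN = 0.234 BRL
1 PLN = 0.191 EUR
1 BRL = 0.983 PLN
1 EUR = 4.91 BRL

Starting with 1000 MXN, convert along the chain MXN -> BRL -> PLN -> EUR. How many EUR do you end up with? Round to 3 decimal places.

43.934

1000 MXN × 0.234 = 234 BRL
234 BRL × 0.983 = 230.022 PLN
230.022 PLN × 0.191 = 43.934202 EUR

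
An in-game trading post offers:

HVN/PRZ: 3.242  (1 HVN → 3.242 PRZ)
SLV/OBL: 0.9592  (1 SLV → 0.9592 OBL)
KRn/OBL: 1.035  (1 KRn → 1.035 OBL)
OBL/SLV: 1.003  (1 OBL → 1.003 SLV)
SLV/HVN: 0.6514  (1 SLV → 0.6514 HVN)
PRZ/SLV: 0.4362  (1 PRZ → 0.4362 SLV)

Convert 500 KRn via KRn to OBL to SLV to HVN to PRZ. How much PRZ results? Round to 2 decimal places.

1096.16

500 KRn × 1.035 = 517.5 OBL
517.5 OBL × 1.003 = 519.0525 SLV
519.0525 SLV × 0.6514 = 338.1107985 HVN
338.1107985 HVN × 3.242 = 1096.155208737 PRZ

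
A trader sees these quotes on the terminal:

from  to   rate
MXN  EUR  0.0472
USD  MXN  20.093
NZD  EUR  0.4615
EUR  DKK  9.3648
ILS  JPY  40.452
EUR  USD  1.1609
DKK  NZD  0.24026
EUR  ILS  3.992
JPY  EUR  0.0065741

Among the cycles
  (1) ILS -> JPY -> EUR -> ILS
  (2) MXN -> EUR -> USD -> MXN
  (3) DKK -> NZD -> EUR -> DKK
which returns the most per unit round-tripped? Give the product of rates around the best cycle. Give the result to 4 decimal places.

1.1010

(1) 40.452 × 0.0065741 × 3.992 = 1.06161
(2) 0.0472 × 1.1609 × 20.093 = 1.10099
(3) 0.24026 × 0.4615 × 9.3648 = 1.03837
Highest is cycle (2) at 1.1010 (>1, arbitrage).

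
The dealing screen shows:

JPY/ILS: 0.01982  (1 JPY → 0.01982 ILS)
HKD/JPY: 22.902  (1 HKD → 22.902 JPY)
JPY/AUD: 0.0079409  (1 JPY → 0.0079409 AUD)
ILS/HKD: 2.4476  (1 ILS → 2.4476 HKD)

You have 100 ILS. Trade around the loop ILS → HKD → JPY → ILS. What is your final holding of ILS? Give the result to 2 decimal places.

100 ILS × 2.4476 = 244.76 HKD
244.76 HKD × 22.902 = 5605.49352 JPY
5605.49352 JPY × 0.01982 = 111.1008815664 ILS

111.10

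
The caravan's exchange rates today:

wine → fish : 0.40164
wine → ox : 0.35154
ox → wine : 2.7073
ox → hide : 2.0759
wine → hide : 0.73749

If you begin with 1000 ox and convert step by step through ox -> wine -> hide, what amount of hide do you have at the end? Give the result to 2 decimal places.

1000 ox × 2.7073 = 2707.3 wine
2707.3 wine × 0.73749 = 1996.606677 hide

1996.61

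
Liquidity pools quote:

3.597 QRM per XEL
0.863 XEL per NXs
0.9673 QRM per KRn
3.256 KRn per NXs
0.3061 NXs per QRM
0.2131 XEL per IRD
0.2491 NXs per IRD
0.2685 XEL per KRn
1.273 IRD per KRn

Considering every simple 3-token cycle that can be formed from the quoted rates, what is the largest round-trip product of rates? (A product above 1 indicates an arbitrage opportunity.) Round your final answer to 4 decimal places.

1.0325

KRn→IRD→NXs→KRn: 1.273 × 0.2491 × 3.256 = 1.03249
KRn→QRM→NXs→KRn: 0.9673 × 0.3061 × 3.256 = 0.96407
XEL→QRM→NXs→XEL: 3.597 × 0.3061 × 0.863 = 0.95020
Maximum is KRn→IRD→NXs→KRn at 1.0325; arbitrage exists.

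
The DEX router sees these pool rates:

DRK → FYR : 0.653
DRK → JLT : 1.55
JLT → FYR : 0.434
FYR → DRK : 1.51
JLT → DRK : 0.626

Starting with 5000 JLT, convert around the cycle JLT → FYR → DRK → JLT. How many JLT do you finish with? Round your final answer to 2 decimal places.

5000 JLT × 0.434 = 2170 FYR
2170 FYR × 1.51 = 3276.7 DRK
3276.7 DRK × 1.55 = 5078.885 JLT

5078.89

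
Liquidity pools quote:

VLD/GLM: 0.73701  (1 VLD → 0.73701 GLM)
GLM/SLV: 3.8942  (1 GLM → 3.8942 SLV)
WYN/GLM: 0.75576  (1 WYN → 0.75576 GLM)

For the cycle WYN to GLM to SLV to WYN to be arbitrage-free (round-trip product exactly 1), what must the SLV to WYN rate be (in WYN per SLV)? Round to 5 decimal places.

0.33978

Known legs of the cycle: 0.75576 × 3.8942 = 2.943080592
For no arbitrage the full-cycle product must be 1, so the missing rate is 1 / 2.943080592 ≈ 0.3397800.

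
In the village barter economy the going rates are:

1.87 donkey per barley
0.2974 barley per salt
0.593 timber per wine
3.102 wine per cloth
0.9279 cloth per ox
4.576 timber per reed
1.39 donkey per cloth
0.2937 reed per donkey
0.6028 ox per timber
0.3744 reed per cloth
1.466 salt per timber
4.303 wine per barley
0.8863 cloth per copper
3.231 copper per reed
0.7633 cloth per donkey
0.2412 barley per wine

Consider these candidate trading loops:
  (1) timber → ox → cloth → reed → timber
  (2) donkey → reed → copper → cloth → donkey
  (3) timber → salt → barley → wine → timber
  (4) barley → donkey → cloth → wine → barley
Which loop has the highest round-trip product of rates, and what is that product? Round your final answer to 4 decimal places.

1.1691

(1) 0.6028 × 0.9279 × 0.3744 × 4.576 = 0.95829
(2) 0.2937 × 3.231 × 0.8863 × 1.39 = 1.16906
(3) 1.466 × 0.2974 × 4.303 × 0.593 = 1.11250
(4) 1.87 × 0.7633 × 3.102 × 0.2412 = 1.06796
Highest is cycle (2) at 1.1691 (>1, arbitrage).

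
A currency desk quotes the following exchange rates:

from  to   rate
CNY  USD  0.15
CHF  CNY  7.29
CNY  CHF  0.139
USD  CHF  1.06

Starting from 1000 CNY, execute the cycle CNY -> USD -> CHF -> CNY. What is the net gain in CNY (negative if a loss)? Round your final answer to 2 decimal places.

1000 CNY × 0.15 = 150 USD
150 USD × 1.06 = 159 CHF
159 CHF × 7.29 = 1159.11 CNY
Net change: 1159.11 − 1000 = 159.11 CNY

159.11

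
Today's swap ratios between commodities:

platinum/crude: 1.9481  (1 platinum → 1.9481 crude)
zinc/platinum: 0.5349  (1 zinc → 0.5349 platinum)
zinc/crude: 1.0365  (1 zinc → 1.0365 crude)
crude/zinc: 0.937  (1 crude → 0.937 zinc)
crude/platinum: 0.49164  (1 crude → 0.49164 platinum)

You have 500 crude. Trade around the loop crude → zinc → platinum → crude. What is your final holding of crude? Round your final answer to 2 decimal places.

500 crude × 0.937 = 468.5 zinc
468.5 zinc × 0.5349 = 250.60065 platinum
250.60065 platinum × 1.9481 = 488.195126265 crude

488.20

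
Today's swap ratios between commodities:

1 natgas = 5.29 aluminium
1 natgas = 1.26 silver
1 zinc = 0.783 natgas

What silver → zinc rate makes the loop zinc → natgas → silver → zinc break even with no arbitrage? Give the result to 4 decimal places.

Known legs of the cycle: 0.783 × 1.26 = 0.98658
For no arbitrage the full-cycle product must be 1, so the missing rate is 1 / 0.98658 ≈ 1.013603.

1.0136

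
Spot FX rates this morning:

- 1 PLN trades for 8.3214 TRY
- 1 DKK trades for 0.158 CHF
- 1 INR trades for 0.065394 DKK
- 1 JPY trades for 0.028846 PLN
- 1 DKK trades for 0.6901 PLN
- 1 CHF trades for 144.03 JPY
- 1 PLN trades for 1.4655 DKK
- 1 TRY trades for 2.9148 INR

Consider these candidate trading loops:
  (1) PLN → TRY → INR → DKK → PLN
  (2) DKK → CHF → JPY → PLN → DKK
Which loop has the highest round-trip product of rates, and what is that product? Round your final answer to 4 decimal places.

1.0946

(1) 8.3214 × 2.9148 × 0.065394 × 0.6901 = 1.09460
(2) 0.158 × 144.03 × 0.028846 × 1.4655 = 0.96201
Highest is cycle (1) at 1.0946 (>1, arbitrage).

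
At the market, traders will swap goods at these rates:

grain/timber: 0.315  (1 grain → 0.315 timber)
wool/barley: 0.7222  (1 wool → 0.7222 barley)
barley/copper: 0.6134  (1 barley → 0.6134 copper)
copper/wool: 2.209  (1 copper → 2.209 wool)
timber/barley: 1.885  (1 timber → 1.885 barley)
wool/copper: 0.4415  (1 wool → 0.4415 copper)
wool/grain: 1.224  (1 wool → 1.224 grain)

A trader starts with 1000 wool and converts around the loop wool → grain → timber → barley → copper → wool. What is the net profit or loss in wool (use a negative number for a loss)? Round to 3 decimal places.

1000 wool × 1.224 = 1224 grain
1224 grain × 0.315 = 385.56 timber
385.56 timber × 1.885 = 726.7806 barley
726.7806 barley × 0.6134 = 445.80722004 copper
445.80722004 copper × 2.209 = 984.78814906836 wool
Net change: 984.78814906836 − 1000 = -15.21185093164 wool

-15.212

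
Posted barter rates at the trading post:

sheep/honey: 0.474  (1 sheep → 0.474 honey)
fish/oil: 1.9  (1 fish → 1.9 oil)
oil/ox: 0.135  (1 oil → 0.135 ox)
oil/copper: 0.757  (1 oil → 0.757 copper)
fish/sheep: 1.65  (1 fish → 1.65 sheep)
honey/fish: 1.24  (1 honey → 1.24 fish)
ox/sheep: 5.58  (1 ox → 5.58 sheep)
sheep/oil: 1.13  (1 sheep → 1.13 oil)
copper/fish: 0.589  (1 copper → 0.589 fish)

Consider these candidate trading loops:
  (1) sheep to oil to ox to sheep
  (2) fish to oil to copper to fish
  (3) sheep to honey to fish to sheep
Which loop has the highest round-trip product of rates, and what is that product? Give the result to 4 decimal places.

0.9698

(1) 1.13 × 0.135 × 5.58 = 0.85123
(2) 1.9 × 0.757 × 0.589 = 0.84716
(3) 0.474 × 1.24 × 1.65 = 0.96980
Highest is cycle (3) at 0.9698 (≤1, no arbitrage).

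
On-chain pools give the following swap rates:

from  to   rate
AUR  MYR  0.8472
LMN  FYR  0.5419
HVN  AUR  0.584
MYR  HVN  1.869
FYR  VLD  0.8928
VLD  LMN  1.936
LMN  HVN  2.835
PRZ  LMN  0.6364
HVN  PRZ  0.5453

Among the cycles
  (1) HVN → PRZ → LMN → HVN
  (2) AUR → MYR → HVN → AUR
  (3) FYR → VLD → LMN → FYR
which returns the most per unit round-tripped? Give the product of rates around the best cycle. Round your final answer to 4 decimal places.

(1) 0.5453 × 0.6364 × 2.835 = 0.98383
(2) 0.8472 × 1.869 × 0.584 = 0.92472
(3) 0.8928 × 1.936 × 0.5419 = 0.93665
Highest is cycle (1) at 0.9838 (≤1, no arbitrage).

0.9838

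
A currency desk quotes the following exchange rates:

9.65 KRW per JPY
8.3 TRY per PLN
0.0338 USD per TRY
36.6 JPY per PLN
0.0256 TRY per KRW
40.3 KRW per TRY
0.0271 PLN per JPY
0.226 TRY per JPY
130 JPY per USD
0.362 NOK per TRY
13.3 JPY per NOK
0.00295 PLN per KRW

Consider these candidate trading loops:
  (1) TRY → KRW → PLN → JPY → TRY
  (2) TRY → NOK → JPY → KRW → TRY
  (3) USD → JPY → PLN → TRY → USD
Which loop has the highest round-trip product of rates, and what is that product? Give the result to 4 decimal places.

1.1894

(1) 40.3 × 0.00295 × 36.6 × 0.226 = 0.98337
(2) 0.362 × 13.3 × 9.65 × 0.0256 = 1.18940
(3) 130 × 0.0271 × 8.3 × 0.0338 = 0.98834
Highest is cycle (2) at 1.1894 (>1, arbitrage).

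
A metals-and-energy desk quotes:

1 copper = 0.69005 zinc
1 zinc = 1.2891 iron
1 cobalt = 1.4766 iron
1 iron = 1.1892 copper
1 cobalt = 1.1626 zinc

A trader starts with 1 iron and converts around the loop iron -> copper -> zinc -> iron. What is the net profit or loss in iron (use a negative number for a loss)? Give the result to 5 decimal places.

0.05785

1 iron × 1.1892 = 1.1892 copper
1.1892 copper × 0.69005 = 0.82060746 zinc
0.82060746 zinc × 1.2891 = 1.057845076686 iron
Net change: 1.057845076686 − 1 = 0.057845076686 iron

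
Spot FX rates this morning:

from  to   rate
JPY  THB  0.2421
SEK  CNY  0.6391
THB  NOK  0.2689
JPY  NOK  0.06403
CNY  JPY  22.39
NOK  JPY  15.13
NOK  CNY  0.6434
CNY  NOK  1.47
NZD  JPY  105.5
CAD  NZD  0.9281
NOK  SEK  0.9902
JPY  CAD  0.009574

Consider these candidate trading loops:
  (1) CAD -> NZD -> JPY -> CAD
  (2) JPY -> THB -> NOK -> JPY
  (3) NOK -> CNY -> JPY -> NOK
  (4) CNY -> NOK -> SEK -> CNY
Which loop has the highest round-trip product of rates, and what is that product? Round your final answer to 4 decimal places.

(1) 0.9281 × 105.5 × 0.009574 = 0.93743
(2) 0.2421 × 0.2689 × 15.13 = 0.98497
(3) 0.6434 × 22.39 × 0.06403 = 0.92240
(4) 1.47 × 0.9902 × 0.6391 = 0.93027
Highest is cycle (2) at 0.9850 (≤1, no arbitrage).

0.9850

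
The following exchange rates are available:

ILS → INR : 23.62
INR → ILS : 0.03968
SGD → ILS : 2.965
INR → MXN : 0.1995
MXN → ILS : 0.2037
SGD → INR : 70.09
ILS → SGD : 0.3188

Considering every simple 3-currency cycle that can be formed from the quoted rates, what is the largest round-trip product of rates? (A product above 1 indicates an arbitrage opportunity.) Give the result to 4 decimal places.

0.9599

MXN→ILS→INR→MXN: 0.2037 × 23.62 × 0.1995 = 0.95987
INR→ILS→SGD→INR: 0.03968 × 0.3188 × 70.09 = 0.88664
Maximum is MXN→ILS→INR→MXN at 0.9599; no arbitrage — every cycle loses value.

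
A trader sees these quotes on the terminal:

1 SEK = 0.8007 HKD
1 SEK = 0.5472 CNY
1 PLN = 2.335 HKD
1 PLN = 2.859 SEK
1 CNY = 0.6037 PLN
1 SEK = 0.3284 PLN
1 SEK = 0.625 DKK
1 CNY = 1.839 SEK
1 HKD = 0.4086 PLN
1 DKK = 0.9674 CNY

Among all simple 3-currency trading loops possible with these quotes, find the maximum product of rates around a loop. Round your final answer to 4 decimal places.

DKK→CNY→SEK→DKK: 0.9674 × 1.839 × 0.625 = 1.11191
PLN→SEK→CNY→PLN: 2.859 × 0.5472 × 0.6037 = 0.94446
PLN→SEK→HKD→PLN: 2.859 × 0.8007 × 0.4086 = 0.93537
Maximum is DKK→CNY→SEK→DKK at 1.1119; arbitrage exists.

1.1119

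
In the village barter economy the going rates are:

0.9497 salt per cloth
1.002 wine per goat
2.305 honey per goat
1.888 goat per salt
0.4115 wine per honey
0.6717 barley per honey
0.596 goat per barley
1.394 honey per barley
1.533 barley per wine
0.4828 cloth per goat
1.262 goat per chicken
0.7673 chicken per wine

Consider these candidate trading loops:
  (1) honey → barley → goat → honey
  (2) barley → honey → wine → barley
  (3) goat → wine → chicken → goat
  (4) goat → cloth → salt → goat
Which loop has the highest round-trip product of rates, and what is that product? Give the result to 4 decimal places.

(1) 0.6717 × 0.596 × 2.305 = 0.92277
(2) 1.394 × 0.4115 × 1.533 = 0.87938
(3) 1.002 × 0.7673 × 1.262 = 0.97027
(4) 0.4828 × 0.9497 × 1.888 = 0.86568
Highest is cycle (3) at 0.9703 (≤1, no arbitrage).

0.9703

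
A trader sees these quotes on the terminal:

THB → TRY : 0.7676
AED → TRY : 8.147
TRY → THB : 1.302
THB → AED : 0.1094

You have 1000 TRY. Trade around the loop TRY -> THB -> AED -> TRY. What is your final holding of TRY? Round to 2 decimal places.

1160.45

1000 TRY × 1.302 = 1302 THB
1302 THB × 0.1094 = 142.4388 AED
142.4388 AED × 8.147 = 1160.4489036 TRY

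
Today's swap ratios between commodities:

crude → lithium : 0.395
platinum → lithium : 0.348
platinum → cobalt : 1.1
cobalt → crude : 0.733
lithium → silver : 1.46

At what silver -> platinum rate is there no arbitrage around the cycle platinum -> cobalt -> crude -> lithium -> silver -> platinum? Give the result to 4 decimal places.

Known legs of the cycle: 1.1 × 0.733 × 0.395 × 1.46 = 0.46499321
For no arbitrage the full-cycle product must be 1, so the missing rate is 1 / 0.46499321 ≈ 2.150569.

2.1506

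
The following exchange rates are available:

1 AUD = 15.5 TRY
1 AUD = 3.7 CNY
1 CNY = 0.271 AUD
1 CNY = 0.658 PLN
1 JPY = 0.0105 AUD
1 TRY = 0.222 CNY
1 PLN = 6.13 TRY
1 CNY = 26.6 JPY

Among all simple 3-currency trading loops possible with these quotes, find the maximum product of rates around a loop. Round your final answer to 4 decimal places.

AUD→CNY→JPY→AUD: 3.7 × 26.6 × 0.0105 = 1.03341
AUD→TRY→CNY→AUD: 15.5 × 0.222 × 0.271 = 0.93251
CNY→PLN→TRY→CNY: 0.658 × 6.13 × 0.222 = 0.89545
Maximum is AUD→CNY→JPY→AUD at 1.0334; arbitrage exists.

1.0334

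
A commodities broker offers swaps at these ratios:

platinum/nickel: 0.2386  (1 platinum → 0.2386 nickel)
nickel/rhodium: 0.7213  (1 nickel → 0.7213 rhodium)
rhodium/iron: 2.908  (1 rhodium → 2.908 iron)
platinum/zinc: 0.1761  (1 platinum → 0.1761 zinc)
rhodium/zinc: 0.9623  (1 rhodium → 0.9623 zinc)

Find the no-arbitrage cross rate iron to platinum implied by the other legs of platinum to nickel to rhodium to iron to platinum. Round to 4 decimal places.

Known legs of the cycle: 0.2386 × 0.7213 × 2.908 = 0.50047313944
For no arbitrage the full-cycle product must be 1, so the missing rate is 1 / 0.50047313944 ≈ 1.998109.

1.9981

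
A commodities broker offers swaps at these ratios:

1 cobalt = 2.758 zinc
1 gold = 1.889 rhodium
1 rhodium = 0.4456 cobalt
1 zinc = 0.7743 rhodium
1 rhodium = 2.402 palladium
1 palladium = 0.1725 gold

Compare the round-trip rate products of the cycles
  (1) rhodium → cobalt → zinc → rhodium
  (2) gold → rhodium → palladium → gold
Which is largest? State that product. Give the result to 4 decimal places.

0.9516

(1) 0.4456 × 2.758 × 0.7743 = 0.95159
(2) 1.889 × 2.402 × 0.1725 = 0.78270
Highest is cycle (1) at 0.9516 (≤1, no arbitrage).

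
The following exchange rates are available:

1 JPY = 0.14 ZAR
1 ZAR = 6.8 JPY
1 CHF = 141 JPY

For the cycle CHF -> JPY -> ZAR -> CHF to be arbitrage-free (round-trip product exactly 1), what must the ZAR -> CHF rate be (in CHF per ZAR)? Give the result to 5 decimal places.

Known legs of the cycle: 141 × 0.14 = 19.74
For no arbitrage the full-cycle product must be 1, so the missing rate is 1 / 19.74 ≈ 0.0506586.

0.05066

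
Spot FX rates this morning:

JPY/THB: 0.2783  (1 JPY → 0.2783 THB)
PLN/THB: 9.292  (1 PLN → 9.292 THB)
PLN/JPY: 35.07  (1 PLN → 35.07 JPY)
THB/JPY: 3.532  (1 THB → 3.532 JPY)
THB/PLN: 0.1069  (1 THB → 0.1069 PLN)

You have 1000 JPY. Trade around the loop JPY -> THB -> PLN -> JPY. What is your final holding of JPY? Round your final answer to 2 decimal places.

1043.34

1000 JPY × 0.2783 = 278.3 THB
278.3 THB × 0.1069 = 29.75027 PLN
29.75027 PLN × 35.07 = 1043.3419689 JPY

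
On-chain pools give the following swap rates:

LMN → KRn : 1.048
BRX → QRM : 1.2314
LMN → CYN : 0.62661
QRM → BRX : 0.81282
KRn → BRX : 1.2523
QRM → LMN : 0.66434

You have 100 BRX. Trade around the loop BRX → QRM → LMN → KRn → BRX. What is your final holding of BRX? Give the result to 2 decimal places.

100 BRX × 1.2314 = 123.14 QRM
123.14 QRM × 0.66434 = 81.8068276 LMN
81.8068276 LMN × 1.048 = 85.7335553248 KRn
85.7335553248 KRn × 1.2523 = 107.36413133324704 BRX

107.36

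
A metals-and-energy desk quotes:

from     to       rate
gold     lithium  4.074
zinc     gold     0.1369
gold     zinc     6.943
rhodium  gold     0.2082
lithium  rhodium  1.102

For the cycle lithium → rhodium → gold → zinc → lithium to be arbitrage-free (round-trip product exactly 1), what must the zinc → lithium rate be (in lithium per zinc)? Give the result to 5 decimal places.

0.62776

Known legs of the cycle: 1.102 × 0.2082 × 6.943 = 1.5929769252
For no arbitrage the full-cycle product must be 1, so the missing rate is 1 / 1.5929769252 ≈ 0.6277555.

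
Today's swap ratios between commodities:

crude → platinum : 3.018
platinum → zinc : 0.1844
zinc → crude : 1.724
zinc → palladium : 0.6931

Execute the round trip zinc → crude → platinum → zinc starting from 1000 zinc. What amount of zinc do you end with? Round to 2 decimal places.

1000 zinc × 1.724 = 1724 crude
1724 crude × 3.018 = 5203.032 platinum
5203.032 platinum × 0.1844 = 959.4391008 zinc

959.44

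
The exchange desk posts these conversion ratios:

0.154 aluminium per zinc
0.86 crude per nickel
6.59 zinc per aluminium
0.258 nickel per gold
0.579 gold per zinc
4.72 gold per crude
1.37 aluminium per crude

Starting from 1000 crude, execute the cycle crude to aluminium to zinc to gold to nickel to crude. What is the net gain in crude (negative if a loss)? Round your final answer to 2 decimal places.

159.85

1000 crude × 1.37 = 1370 aluminium
1370 aluminium × 6.59 = 9028.3 zinc
9028.3 zinc × 0.579 = 5227.3857 gold
5227.3857 gold × 0.258 = 1348.6655106 nickel
1348.6655106 nickel × 0.86 = 1159.852339116 crude
Net change: 1159.852339116 − 1000 = 159.852339116 crude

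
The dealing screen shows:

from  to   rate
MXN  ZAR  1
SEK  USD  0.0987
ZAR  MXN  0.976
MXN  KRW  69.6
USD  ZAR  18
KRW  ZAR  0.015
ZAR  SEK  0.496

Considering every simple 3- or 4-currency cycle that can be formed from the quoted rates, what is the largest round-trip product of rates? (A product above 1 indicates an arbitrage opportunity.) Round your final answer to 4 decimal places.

ZAR→MXN→KRW→ZAR: 0.976 × 69.6 × 0.015 = 1.01894
ZAR→SEK→USD→ZAR: 0.496 × 0.0987 × 18 = 0.88119
Maximum is ZAR→MXN→KRW→ZAR at 1.0189; arbitrage exists.

1.0189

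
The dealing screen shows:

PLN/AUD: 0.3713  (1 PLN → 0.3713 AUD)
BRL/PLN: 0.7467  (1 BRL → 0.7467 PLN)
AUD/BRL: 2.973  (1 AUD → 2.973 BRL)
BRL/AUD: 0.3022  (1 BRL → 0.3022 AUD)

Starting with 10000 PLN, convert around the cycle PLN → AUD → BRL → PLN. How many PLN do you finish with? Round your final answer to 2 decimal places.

8242.63

10000 PLN × 0.3713 = 3713 AUD
3713 AUD × 2.973 = 11038.749 BRL
11038.749 BRL × 0.7467 = 8242.6338783 PLN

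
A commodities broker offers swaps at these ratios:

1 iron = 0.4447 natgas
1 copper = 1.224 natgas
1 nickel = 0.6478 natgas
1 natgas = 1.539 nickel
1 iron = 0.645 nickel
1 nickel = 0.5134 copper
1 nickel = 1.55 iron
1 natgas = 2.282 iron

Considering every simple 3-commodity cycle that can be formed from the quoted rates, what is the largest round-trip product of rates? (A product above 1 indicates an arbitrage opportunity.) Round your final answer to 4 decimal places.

1.0608

natgas→nickel→iron→natgas: 1.539 × 1.55 × 0.4447 = 1.06081
copper→natgas→nickel→copper: 1.224 × 1.539 × 0.5134 = 0.96711
natgas→iron→nickel→natgas: 2.282 × 0.645 × 0.6478 = 0.95349
Maximum is natgas→nickel→iron→natgas at 1.0608; arbitrage exists.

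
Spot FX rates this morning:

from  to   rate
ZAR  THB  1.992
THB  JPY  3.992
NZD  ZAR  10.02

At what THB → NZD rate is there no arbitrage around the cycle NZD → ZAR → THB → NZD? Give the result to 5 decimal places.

0.05010

Known legs of the cycle: 10.02 × 1.992 = 19.95984
For no arbitrage the full-cycle product must be 1, so the missing rate is 1 / 19.95984 ≈ 0.0501006.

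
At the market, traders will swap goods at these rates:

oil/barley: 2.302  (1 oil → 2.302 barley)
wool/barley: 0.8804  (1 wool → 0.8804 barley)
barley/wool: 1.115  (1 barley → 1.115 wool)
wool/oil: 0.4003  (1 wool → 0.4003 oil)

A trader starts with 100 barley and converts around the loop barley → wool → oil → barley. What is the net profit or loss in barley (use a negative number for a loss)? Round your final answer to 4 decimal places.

2.7462

100 barley × 1.115 = 111.5 wool
111.5 wool × 0.4003 = 44.63345 oil
44.63345 oil × 2.302 = 102.7462019 barley
Net change: 102.7462019 − 100 = 2.7462019 barley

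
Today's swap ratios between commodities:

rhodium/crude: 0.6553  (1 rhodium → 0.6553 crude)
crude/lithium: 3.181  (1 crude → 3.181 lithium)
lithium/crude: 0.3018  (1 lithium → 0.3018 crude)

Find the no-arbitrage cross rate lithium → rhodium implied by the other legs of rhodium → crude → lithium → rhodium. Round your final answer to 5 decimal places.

0.47973

Known legs of the cycle: 0.6553 × 3.181 = 2.0845093
For no arbitrage the full-cycle product must be 1, so the missing rate is 1 / 2.0845093 ≈ 0.4797292.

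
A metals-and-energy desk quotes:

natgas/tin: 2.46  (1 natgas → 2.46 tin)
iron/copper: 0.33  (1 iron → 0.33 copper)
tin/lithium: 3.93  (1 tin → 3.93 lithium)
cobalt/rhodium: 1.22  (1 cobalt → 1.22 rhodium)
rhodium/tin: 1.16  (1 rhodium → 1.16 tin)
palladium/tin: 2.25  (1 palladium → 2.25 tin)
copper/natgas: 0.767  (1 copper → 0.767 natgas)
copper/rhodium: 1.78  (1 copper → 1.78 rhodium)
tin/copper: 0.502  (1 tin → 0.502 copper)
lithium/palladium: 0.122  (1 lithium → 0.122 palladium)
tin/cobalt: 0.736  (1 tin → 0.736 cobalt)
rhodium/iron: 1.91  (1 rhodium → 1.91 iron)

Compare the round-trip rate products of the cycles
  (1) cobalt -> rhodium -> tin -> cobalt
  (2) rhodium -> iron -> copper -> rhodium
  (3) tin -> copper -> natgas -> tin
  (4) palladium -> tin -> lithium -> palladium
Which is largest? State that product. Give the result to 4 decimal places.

1.1219

(1) 1.22 × 1.16 × 0.736 = 1.04159
(2) 1.91 × 0.33 × 1.78 = 1.12193
(3) 0.502 × 0.767 × 2.46 = 0.94718
(4) 2.25 × 3.93 × 0.122 = 1.07879
Highest is cycle (2) at 1.1219 (>1, arbitrage).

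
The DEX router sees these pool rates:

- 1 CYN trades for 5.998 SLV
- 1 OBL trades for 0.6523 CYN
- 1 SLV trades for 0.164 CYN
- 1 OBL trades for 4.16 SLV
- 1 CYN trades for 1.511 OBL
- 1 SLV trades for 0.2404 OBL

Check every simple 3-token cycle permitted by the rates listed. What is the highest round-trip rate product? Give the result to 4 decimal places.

CYN→OBL→SLV→CYN: 1.511 × 4.16 × 0.164 = 1.03086
CYN→SLV→OBL→CYN: 5.998 × 0.2404 × 0.6523 = 0.94056
Maximum is CYN→OBL→SLV→CYN at 1.0309; arbitrage exists.

1.0309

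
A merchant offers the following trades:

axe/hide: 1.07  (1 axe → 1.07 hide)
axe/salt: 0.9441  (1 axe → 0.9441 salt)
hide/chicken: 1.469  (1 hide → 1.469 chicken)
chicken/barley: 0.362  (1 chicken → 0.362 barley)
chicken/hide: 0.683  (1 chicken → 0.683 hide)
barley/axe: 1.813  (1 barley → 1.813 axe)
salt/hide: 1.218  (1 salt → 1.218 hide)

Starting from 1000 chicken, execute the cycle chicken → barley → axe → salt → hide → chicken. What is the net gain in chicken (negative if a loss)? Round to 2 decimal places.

1000 chicken × 0.362 = 362 barley
362 barley × 1.813 = 656.306 axe
656.306 axe × 0.9441 = 619.6184946 salt
619.6184946 salt × 1.218 = 754.6953264228 hide
754.6953264228 hide × 1.469 = 1108.6474345150932 chicken
Net change: 1108.6474345150932 − 1000 = 108.6474345150932 chicken

108.65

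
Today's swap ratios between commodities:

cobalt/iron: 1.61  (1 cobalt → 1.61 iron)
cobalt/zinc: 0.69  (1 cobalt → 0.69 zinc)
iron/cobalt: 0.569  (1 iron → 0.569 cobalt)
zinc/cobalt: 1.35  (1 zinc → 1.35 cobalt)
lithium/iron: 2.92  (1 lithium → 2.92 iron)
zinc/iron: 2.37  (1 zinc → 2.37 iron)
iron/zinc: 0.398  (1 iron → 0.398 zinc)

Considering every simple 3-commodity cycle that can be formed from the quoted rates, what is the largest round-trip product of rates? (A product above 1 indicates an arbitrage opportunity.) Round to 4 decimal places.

0.9305

zinc→iron→cobalt→zinc: 2.37 × 0.569 × 0.69 = 0.93049
zinc→cobalt→iron→zinc: 1.35 × 1.61 × 0.398 = 0.86505
Maximum is zinc→iron→cobalt→zinc at 0.9305; no arbitrage — every cycle loses value.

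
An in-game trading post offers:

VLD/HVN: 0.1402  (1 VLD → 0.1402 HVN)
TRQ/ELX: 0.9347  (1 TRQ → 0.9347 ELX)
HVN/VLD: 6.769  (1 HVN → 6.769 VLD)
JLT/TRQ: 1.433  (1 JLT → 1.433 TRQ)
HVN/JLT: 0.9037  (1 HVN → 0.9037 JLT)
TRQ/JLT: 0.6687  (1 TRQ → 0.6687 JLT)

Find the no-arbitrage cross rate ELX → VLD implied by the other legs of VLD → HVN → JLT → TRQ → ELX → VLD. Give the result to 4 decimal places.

Known legs of the cycle: 0.1402 × 0.9037 × 1.433 × 0.9347 = 0.169703472494374
For no arbitrage the full-cycle product must be 1, so the missing rate is 1 / 0.169703472494374 ≈ 5.892631.

5.8926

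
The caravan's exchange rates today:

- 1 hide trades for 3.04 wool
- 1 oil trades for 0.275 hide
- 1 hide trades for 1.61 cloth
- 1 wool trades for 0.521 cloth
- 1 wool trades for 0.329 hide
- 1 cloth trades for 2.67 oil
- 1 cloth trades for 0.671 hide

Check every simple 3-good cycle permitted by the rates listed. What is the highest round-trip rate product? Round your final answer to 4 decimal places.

1.1821

hide→cloth→oil→hide: 1.61 × 2.67 × 0.275 = 1.18214
hide→wool→cloth→hide: 3.04 × 0.521 × 0.671 = 1.06276
Maximum is hide→cloth→oil→hide at 1.1821; arbitrage exists.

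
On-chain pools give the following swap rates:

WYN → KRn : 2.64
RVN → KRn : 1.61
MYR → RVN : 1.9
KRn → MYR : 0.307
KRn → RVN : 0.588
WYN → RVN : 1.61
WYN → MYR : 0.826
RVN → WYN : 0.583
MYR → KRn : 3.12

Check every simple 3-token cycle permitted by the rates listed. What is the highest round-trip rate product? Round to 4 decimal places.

0.9391

MYR→RVN→KRn→MYR: 1.9 × 1.61 × 0.307 = 0.93911
MYR→RVN→WYN→MYR: 1.9 × 0.583 × 0.826 = 0.91496
RVN→WYN→KRn→RVN: 0.583 × 2.64 × 0.588 = 0.90500
Maximum is MYR→RVN→KRn→MYR at 0.9391; no arbitrage — every cycle loses value.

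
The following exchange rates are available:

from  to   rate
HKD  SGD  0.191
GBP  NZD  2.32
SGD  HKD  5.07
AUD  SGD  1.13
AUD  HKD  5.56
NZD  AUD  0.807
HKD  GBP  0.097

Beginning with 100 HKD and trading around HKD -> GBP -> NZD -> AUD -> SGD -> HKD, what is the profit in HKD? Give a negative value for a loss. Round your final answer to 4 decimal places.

4.0446

100 HKD × 0.097 = 9.7 GBP
9.7 GBP × 2.32 = 22.504 NZD
22.504 NZD × 0.807 = 18.160728 AUD
18.160728 AUD × 1.13 = 20.52162264 SGD
20.52162264 SGD × 5.07 = 104.0446267848 HKD
Net change: 104.0446267848 − 100 = 4.0446267848 HKD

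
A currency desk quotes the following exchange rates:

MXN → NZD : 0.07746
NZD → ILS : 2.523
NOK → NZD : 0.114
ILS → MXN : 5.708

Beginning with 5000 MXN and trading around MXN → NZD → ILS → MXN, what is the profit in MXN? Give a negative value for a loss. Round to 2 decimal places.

577.62

5000 MXN × 0.07746 = 387.3 NZD
387.3 NZD × 2.523 = 977.1579 ILS
977.1579 ILS × 5.708 = 5577.6172932 MXN
Net change: 5577.6172932 − 5000 = 577.6172932 MXN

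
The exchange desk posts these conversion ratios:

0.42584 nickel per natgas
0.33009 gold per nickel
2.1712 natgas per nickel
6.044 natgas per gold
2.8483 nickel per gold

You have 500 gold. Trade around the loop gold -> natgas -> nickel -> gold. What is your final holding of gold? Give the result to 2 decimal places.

500 gold × 6.044 = 3022 natgas
3022 natgas × 0.42584 = 1286.88848 nickel
1286.88848 nickel × 0.33009 = 424.7890183632 gold

424.79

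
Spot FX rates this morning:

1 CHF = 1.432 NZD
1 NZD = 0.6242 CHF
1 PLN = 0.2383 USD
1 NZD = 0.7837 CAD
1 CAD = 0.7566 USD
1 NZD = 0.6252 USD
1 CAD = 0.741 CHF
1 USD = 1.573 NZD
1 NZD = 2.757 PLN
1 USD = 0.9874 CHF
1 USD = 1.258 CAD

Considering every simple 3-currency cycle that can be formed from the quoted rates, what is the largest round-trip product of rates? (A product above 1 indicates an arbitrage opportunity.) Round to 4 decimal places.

USD→NZD→PLN→USD: 1.573 × 2.757 × 0.2383 = 1.03345
USD→NZD→CAD→USD: 1.573 × 0.7837 × 0.7566 = 0.93271
CHF→NZD→USD→CHF: 1.432 × 0.6252 × 0.9874 = 0.88401
CHF→NZD→CAD→CHF: 1.432 × 0.7837 × 0.741 = 0.83159
Maximum is USD→NZD→PLN→USD at 1.0335; arbitrage exists.

1.0335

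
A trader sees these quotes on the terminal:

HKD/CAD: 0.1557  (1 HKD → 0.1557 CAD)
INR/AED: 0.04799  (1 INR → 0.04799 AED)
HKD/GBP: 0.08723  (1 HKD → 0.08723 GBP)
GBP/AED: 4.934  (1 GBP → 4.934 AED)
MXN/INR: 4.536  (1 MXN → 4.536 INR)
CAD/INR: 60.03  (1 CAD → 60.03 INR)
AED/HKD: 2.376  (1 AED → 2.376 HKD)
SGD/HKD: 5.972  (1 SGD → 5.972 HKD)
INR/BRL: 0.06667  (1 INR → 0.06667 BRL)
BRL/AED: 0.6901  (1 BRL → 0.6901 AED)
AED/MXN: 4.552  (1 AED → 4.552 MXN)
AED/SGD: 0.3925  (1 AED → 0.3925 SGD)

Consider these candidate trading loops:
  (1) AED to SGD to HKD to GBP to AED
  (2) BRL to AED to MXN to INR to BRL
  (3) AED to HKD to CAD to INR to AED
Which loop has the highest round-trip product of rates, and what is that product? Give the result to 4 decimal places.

(1) 0.3925 × 5.972 × 0.08723 × 4.934 = 1.00885
(2) 0.6901 × 4.552 × 4.536 × 0.06667 = 0.94999
(3) 2.376 × 0.1557 × 60.03 × 0.04799 = 1.06575
Highest is cycle (3) at 1.0657 (>1, arbitrage).

1.0657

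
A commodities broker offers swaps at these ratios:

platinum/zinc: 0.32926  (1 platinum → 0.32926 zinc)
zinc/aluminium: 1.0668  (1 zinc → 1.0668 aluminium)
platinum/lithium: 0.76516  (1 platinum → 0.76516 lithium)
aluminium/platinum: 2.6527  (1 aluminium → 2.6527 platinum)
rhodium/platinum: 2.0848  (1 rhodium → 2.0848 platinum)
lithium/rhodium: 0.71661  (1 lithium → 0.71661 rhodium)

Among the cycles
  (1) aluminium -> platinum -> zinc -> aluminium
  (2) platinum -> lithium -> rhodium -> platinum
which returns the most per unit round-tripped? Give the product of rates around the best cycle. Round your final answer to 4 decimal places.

1.1431

(1) 2.6527 × 0.32926 × 1.0668 = 0.93177
(2) 0.76516 × 0.71661 × 2.0848 = 1.14314
Highest is cycle (2) at 1.1431 (>1, arbitrage).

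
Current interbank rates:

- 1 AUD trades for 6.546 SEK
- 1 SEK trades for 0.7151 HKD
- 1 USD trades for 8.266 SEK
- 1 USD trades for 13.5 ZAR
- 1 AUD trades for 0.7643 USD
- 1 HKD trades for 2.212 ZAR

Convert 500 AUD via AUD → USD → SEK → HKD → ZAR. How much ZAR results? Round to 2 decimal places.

4996.68

500 AUD × 0.7643 = 382.15 USD
382.15 USD × 8.266 = 3158.8519 SEK
3158.8519 SEK × 0.7151 = 2258.89499369 HKD
2258.89499369 HKD × 2.212 = 4996.67572604228 ZAR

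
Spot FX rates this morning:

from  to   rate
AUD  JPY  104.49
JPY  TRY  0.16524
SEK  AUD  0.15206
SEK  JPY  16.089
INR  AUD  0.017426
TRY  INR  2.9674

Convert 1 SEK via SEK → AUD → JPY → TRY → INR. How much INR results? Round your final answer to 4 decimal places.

1 SEK × 0.15206 = 0.15206 AUD
0.15206 AUD × 104.49 = 15.8887494 JPY
15.8887494 JPY × 0.16524 = 2.625456950856 TRY
2.625456950856 TRY × 2.9674 = 7.7907809559700944 INR

7.7908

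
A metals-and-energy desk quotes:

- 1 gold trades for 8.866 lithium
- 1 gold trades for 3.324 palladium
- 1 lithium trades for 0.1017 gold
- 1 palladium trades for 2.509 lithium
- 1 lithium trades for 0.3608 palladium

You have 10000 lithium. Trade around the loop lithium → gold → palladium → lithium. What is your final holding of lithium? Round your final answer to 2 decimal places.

10000 lithium × 0.1017 = 1017 gold
1017 gold × 3.324 = 3380.508 palladium
3380.508 palladium × 2.509 = 8481.694572 lithium

8481.69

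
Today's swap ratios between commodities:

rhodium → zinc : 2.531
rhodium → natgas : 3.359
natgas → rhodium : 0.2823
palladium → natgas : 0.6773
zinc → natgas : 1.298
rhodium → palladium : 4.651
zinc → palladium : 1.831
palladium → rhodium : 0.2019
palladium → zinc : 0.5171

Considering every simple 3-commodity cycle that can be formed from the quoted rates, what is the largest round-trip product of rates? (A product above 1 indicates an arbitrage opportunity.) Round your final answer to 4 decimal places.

rhodium→zinc→palladium→rhodium: 2.531 × 1.831 × 0.2019 = 0.93566
rhodium→zinc→natgas→rhodium: 2.531 × 1.298 × 0.2823 = 0.92742
rhodium→palladium→natgas→rhodium: 4.651 × 0.6773 × 0.2823 = 0.88928
Maximum is rhodium→zinc→palladium→rhodium at 0.9357; no arbitrage — every cycle loses value.

0.9357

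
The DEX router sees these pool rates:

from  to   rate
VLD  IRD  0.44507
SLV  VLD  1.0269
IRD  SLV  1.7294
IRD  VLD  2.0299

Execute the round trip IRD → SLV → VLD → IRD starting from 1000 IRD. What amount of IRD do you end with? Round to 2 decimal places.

790.41

1000 IRD × 1.7294 = 1729.4 SLV
1729.4 SLV × 1.0269 = 1775.92086 VLD
1775.92086 VLD × 0.44507 = 790.4090971602 IRD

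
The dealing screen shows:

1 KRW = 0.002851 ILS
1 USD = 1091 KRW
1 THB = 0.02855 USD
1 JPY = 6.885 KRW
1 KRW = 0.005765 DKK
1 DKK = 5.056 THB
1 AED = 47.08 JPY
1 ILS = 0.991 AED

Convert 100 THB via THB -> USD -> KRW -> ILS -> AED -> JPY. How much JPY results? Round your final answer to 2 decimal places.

414.32

100 THB × 0.02855 = 2.855 USD
2.855 USD × 1091 = 3114.805 KRW
3114.805 KRW × 0.002851 = 8.880309055 ILS
8.880309055 ILS × 0.991 = 8.800386273505 AED
8.800386273505 AED × 47.08 = 414.3221857566154 JPY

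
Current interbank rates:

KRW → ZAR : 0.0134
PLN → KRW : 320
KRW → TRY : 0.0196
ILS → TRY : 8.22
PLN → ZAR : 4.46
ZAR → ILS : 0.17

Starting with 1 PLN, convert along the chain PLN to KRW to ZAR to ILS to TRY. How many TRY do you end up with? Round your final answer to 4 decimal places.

1 PLN × 320 = 320 KRW
320 KRW × 0.0134 = 4.288 ZAR
4.288 ZAR × 0.17 = 0.72896 ILS
0.72896 ILS × 8.22 = 5.9920512 TRY

5.9921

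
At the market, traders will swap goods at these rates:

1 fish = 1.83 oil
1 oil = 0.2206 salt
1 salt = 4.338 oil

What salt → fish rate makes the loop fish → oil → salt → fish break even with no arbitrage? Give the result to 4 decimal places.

2.4771

Known legs of the cycle: 1.83 × 0.2206 = 0.403698
For no arbitrage the full-cycle product must be 1, so the missing rate is 1 / 0.403698 ≈ 2.477099.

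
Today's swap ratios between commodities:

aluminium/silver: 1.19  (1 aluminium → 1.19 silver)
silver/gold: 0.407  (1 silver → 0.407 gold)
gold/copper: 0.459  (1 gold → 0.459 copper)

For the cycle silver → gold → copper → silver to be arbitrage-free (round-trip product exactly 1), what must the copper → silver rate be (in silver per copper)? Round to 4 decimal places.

Known legs of the cycle: 0.407 × 0.459 = 0.186813
For no arbitrage the full-cycle product must be 1, so the missing rate is 1 / 0.186813 ≈ 5.352947.

5.3529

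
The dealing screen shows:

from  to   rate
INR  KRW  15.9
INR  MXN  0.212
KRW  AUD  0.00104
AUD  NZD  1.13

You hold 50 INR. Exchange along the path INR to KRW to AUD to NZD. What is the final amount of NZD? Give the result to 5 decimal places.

50 INR × 15.9 = 795 KRW
795 KRW × 0.00104 = 0.8268 AUD
0.8268 AUD × 1.13 = 0.934284 NZD

0.93428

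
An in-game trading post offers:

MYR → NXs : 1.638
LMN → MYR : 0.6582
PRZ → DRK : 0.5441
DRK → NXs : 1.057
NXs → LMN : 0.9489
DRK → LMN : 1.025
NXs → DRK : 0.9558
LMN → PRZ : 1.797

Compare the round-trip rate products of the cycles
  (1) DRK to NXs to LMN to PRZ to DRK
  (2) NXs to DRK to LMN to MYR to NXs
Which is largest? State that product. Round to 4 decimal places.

(1) 1.057 × 0.9489 × 1.797 × 0.5441 = 0.98067
(2) 0.9558 × 1.025 × 0.6582 × 1.638 = 1.05624
Highest is cycle (2) at 1.0562 (>1, arbitrage).

1.0562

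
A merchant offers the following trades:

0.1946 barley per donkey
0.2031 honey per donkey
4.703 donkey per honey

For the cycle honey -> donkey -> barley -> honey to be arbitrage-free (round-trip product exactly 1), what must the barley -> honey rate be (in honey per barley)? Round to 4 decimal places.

1.0927

Known legs of the cycle: 4.703 × 0.1946 = 0.9152038
For no arbitrage the full-cycle product must be 1, so the missing rate is 1 / 0.9152038 ≈ 1.092653.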